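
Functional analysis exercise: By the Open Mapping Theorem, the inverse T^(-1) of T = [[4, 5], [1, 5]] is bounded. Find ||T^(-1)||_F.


det(T) = 4*5 - 5*1 = 15
T^(-1) = (1/15) * [[5, -5], [-1, 4]] = [[0.3333, -0.3333], [-0.0667, 0.2667]]
||T^(-1)||_F^2 = 0.3333^2 + (-0.3333)^2 + (-0.0667)^2 + 0.2667^2 = 0.2978
||T^(-1)||_F = sqrt(0.2978) = 0.5457

0.5457


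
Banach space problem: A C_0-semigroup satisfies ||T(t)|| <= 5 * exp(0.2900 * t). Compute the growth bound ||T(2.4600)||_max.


||T(2.4600)|| <= 5 * exp(0.2900 * 2.4600)
= 5 * exp(0.7134)
= 5 * 2.0409
= 10.2046

10.2046


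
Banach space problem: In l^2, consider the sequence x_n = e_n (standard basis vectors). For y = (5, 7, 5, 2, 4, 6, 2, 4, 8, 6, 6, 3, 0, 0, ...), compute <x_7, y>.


x_7 = e_7 is the standard basis vector with 1 in position 7.
<x_7, y> = y_7 = 2
As n -> infinity, <x_n, y> -> 0, confirming weak convergence of (x_n) to 0.

2


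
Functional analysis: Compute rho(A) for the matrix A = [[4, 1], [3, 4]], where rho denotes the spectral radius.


For a 2x2 matrix, eigenvalues satisfy lambda^2 - (trace)*lambda + det = 0
trace = 4 + 4 = 8
det = 4*4 - 1*3 = 13
discriminant = 8^2 - 4*(13) = 12
spectral radius = max |eigenvalue| = 5.7321

5.7321


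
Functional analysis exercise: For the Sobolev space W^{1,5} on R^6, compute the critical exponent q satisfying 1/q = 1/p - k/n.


Using the Sobolev embedding formula: 1/q = 1/p - k/n
1/q = 1/5 - 1/6 = 1/30
q = 1/(1/30) = 30

30.0000


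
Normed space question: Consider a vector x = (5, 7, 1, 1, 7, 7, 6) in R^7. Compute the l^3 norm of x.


The l^3 norm = (sum |x_i|^3)^(1/3)
Sum of 3th powers = 125 + 343 + 1 + 1 + 343 + 343 + 216 = 1372
||x||_3 = (1372)^(1/3) = 11.1118

11.1118


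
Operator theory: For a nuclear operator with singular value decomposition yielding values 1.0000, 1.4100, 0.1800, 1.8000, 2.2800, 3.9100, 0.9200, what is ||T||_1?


The nuclear norm is the sum of all singular values.
||T||_1 = 1.0000 + 1.4100 + 0.1800 + 1.8000 + 2.2800 + 3.9100 + 0.9200
= 11.5000

11.5000


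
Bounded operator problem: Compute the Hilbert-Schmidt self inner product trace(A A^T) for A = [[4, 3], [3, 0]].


trace(A * A^T) = sum of squares of all entries
= 4^2 + 3^2 + 3^2 + 0^2
= 16 + 9 + 9 + 0
= 34

34


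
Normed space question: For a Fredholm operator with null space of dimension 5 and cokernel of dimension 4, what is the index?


The Fredholm index is defined as ind(T) = dim(ker T) - dim(coker T)
= 5 - 4
= 1

1


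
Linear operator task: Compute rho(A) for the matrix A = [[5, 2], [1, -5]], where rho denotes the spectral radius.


For a 2x2 matrix, eigenvalues satisfy lambda^2 - (trace)*lambda + det = 0
trace = 5 + -5 = 0
det = 5*-5 - 2*1 = -27
discriminant = 0^2 - 4*(-27) = 108
spectral radius = max |eigenvalue| = 5.1962

5.1962


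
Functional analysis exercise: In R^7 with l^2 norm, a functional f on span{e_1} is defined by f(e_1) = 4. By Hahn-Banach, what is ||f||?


The norm of f is given by ||f|| = sup_{||x||=1} |f(x)|.
On span{e_1}, ||e_1|| = 1, so ||f|| = |f(e_1)| / ||e_1||
= |4| / 1 = 4.0000

4.0000


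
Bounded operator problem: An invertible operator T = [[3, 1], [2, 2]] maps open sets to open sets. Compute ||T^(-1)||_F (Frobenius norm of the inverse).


det(T) = 3*2 - 1*2 = 4
T^(-1) = (1/4) * [[2, -1], [-2, 3]] = [[0.5000, -0.2500], [-0.5000, 0.7500]]
||T^(-1)||_F^2 = 0.5000^2 + (-0.2500)^2 + (-0.5000)^2 + 0.7500^2 = 1.1250
||T^(-1)||_F = sqrt(1.1250) = 1.0607

1.0607


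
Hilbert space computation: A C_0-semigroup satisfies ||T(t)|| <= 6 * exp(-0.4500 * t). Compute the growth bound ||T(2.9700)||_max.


||T(2.9700)|| <= 6 * exp(-0.4500 * 2.9700)
= 6 * exp(-1.3365)
= 6 * 0.2628
= 1.5766

1.5766


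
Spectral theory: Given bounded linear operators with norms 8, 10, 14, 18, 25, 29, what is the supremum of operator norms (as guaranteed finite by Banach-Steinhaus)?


By the Uniform Boundedness Principle, the supremum of norms is finite.
sup_k ||T_k|| = max(8, 10, 14, 18, 25, 29) = 29

29


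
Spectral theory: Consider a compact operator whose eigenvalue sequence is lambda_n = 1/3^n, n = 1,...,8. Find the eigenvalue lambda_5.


The eigenvalue formula gives lambda_5 = 1/3^5
= 1/243
= 0.0041

0.0041


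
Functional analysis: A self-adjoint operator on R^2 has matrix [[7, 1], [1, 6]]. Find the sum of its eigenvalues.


For a self-adjoint (symmetric) matrix, the eigenvalues are real.
The sum of eigenvalues equals the trace of the matrix.
trace = 7 + 6 = 13

13


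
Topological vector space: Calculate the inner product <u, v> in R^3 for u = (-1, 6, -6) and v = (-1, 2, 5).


Computing the standard inner product <u, v> = sum u_i * v_i
= -1*-1 + 6*2 + -6*5
= 1 + 12 + -30
= -17

-17


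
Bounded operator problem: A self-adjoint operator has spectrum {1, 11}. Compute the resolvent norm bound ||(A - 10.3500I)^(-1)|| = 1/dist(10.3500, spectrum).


dist(10.3500, {1, 11}) = min(|10.3500 - 1|, |10.3500 - 11|)
= min(9.3500, 0.6500) = 0.6500
Resolvent bound = 1/0.6500 = 1.5385

1.5385


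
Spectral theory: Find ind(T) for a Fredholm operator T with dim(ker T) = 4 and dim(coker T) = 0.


The Fredholm index is defined as ind(T) = dim(ker T) - dim(coker T)
= 4 - 0
= 4

4


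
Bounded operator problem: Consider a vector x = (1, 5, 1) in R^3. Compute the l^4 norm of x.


The l^4 norm = (sum |x_i|^4)^(1/4)
Sum of 4th powers = 1 + 625 + 1 = 627
||x||_4 = (627)^(1/4) = 5.0040

5.0040


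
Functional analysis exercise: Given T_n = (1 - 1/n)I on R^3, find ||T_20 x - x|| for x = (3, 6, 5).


T_20 x - x = (1 - 1/20)x - x = -x/20
||x|| = sqrt(70) = 8.3666
||T_20 x - x|| = ||x||/20 = 8.3666/20 = 0.4183

0.4183


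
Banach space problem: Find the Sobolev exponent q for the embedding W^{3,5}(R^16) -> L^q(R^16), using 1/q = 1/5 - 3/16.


Using the Sobolev embedding formula: 1/q = 1/p - k/n
1/q = 1/5 - 3/16 = 1/80
q = 1/(1/80) = 80

80.0000


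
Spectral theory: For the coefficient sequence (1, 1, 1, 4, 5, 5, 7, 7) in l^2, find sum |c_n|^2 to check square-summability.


sum |c_n|^2 = 1^2 + 1^2 + 1^2 + 4^2 + 5^2 + 5^2 + 7^2 + 7^2
= 1 + 1 + 1 + 16 + 25 + 25 + 49 + 49
= 167

167


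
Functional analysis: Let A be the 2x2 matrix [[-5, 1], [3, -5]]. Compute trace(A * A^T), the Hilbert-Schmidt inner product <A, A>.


trace(A * A^T) = sum of squares of all entries
= (-5)^2 + 1^2 + 3^2 + (-5)^2
= 25 + 1 + 9 + 25
= 60

60


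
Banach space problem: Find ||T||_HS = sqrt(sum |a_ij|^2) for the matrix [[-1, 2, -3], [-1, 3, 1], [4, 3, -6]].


The Hilbert-Schmidt norm is sqrt(sum of squares of all entries).
Sum of squares = (-1)^2 + 2^2 + (-3)^2 + (-1)^2 + 3^2 + 1^2 + 4^2 + 3^2 + (-6)^2
= 1 + 4 + 9 + 1 + 9 + 1 + 16 + 9 + 36 = 86
||T||_HS = sqrt(86) = 9.2736

9.2736


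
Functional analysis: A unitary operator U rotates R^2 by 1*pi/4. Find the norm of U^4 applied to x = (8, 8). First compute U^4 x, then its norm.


U is a rotation by theta = 1*pi/4
U^4 = rotation by 4*theta = 4*pi/4
cos(4*pi/4) = -1.0000, sin(4*pi/4) = 0.0000
U^4 x = (-1.0000 * 8 - 0.0000 * 8, 0.0000 * 8 + -1.0000 * 8)
= (-8.0000, -8.0000)
||U^4 x|| = sqrt((-8.0000)^2 + (-8.0000)^2) = sqrt(128.0000) = 11.3137

11.3137


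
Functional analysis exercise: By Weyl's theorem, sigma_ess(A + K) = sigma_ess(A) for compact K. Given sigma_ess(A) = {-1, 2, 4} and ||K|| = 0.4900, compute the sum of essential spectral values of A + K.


By Weyl's theorem, the essential spectrum is invariant under compact perturbations.
sigma_ess(A + K) = sigma_ess(A) = {-1, 2, 4}
Sum = -1 + 2 + 4 = 5

5


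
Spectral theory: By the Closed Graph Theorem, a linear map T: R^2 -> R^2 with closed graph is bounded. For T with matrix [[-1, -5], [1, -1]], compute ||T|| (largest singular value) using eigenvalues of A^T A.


A^T A = [[2, 4], [4, 26]]
trace(A^T A) = 28, det(A^T A) = 36
discriminant = 28^2 - 4*36 = 640
Largest eigenvalue of A^T A = (trace + sqrt(disc))/2 = 26.6491
||T|| = sqrt(26.6491) = 5.1623

5.1623


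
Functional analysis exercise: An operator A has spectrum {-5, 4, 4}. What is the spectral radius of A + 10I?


Spectrum of A + 10I = {5, 14, 14}
Spectral radius = max |lambda| over the shifted spectrum
= max(5, 14, 14) = 14

14


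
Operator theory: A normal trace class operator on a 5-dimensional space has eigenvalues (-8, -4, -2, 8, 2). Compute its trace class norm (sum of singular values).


For a normal operator, singular values equal |eigenvalues|.
Trace norm = sum |lambda_i| = 8 + 4 + 2 + 8 + 2
= 24

24


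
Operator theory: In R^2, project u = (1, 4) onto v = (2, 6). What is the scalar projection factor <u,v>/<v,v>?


Computing <u,v> = 1*2 + 4*6 = 26
Computing <v,v> = 2^2 + 6^2 = 40
Projection coefficient = 26/40 = 0.6500

0.6500


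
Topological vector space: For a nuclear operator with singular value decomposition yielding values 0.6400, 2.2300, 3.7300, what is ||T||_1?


The nuclear norm is the sum of all singular values.
||T||_1 = 0.6400 + 2.2300 + 3.7300
= 6.6000

6.6000


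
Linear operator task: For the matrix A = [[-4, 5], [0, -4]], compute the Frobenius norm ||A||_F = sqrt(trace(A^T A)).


||A||_F^2 = sum a_ij^2
= (-4)^2 + 5^2 + 0^2 + (-4)^2
= 16 + 25 + 0 + 16 = 57
||A||_F = sqrt(57) = 7.5498

7.5498


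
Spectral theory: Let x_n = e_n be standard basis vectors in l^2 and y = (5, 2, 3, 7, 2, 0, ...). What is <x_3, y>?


x_3 = e_3 is the standard basis vector with 1 in position 3.
<x_3, y> = y_3 = 3
As n -> infinity, <x_n, y> -> 0, confirming weak convergence of (x_n) to 0.

3


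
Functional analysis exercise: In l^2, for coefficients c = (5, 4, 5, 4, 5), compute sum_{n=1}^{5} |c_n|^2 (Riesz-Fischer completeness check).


sum |c_n|^2 = 5^2 + 4^2 + 5^2 + 4^2 + 5^2
= 25 + 16 + 25 + 16 + 25
= 107

107


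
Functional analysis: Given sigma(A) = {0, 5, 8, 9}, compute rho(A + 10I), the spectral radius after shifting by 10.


Spectrum of A + 10I = {10, 15, 18, 19}
Spectral radius = max |lambda| over the shifted spectrum
= max(10, 15, 18, 19) = 19

19


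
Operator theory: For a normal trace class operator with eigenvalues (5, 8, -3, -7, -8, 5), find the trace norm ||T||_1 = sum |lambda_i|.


For a normal operator, singular values equal |eigenvalues|.
Trace norm = sum |lambda_i| = 5 + 8 + 3 + 7 + 8 + 5
= 36

36


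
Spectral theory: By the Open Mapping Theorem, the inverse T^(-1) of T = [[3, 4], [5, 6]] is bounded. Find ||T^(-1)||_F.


det(T) = 3*6 - 4*5 = -2
T^(-1) = (1/-2) * [[6, -4], [-5, 3]] = [[-3.0000, 2.0000], [2.5000, -1.5000]]
||T^(-1)||_F^2 = (-3.0000)^2 + 2.0000^2 + 2.5000^2 + (-1.5000)^2 = 21.5000
||T^(-1)||_F = sqrt(21.5000) = 4.6368

4.6368


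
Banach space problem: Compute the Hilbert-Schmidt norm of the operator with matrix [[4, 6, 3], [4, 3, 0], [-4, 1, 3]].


The Hilbert-Schmidt norm is sqrt(sum of squares of all entries).
Sum of squares = 4^2 + 6^2 + 3^2 + 4^2 + 3^2 + 0^2 + (-4)^2 + 1^2 + 3^2
= 16 + 36 + 9 + 16 + 9 + 0 + 16 + 1 + 9 = 112
||T||_HS = sqrt(112) = 10.5830

10.5830


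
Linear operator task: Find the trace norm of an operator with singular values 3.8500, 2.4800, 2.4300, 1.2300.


The nuclear norm is the sum of all singular values.
||T||_1 = 3.8500 + 2.4800 + 2.4300 + 1.2300
= 9.9900

9.9900


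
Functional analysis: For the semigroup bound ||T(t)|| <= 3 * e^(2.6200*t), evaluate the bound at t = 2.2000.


||T(2.2000)|| <= 3 * exp(2.6200 * 2.2000)
= 3 * exp(5.7640)
= 3 * 318.6203
= 955.8608

955.8608


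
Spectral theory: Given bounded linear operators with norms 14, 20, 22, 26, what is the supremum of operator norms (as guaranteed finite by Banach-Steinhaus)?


By the Uniform Boundedness Principle, the supremum of norms is finite.
sup_k ||T_k|| = max(14, 20, 22, 26) = 26

26


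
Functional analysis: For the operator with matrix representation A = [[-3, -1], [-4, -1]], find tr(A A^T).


trace(A * A^T) = sum of squares of all entries
= (-3)^2 + (-1)^2 + (-4)^2 + (-1)^2
= 9 + 1 + 16 + 1
= 27

27


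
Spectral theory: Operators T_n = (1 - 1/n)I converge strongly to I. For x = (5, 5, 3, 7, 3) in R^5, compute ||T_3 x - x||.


T_3 x - x = (1 - 1/3)x - x = -x/3
||x|| = sqrt(117) = 10.8167
||T_3 x - x|| = ||x||/3 = 10.8167/3 = 3.6056

3.6056


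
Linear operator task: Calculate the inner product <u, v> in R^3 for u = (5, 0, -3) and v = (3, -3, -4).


Computing the standard inner product <u, v> = sum u_i * v_i
= 5*3 + 0*-3 + -3*-4
= 15 + 0 + 12
= 27

27


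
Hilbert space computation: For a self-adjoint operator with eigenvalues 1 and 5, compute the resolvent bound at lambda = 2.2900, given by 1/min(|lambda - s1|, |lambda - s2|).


dist(2.2900, {1, 5}) = min(|2.2900 - 1|, |2.2900 - 5|)
= min(1.2900, 2.7100) = 1.2900
Resolvent bound = 1/1.2900 = 0.7752

0.7752


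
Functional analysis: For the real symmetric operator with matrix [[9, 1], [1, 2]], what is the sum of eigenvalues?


For a self-adjoint (symmetric) matrix, the eigenvalues are real.
The sum of eigenvalues equals the trace of the matrix.
trace = 9 + 2 = 11

11


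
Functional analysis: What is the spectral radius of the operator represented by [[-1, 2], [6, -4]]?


For a 2x2 matrix, eigenvalues satisfy lambda^2 - (trace)*lambda + det = 0
trace = -1 + -4 = -5
det = -1*-4 - 2*6 = -8
discriminant = (-5)^2 - 4*(-8) = 57
spectral radius = max |eigenvalue| = 6.2749

6.2749


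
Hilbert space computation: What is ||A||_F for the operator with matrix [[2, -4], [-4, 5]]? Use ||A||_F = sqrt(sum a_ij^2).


||A||_F^2 = sum a_ij^2
= 2^2 + (-4)^2 + (-4)^2 + 5^2
= 4 + 16 + 16 + 25 = 61
||A||_F = sqrt(61) = 7.8102

7.8102


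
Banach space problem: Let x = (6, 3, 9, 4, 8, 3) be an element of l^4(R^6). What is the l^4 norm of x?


The l^4 norm = (sum |x_i|^4)^(1/4)
Sum of 4th powers = 1296 + 81 + 6561 + 256 + 4096 + 81 = 12371
||x||_4 = (12371)^(1/4) = 10.5463

10.5463


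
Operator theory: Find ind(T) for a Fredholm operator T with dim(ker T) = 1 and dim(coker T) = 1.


The Fredholm index is defined as ind(T) = dim(ker T) - dim(coker T)
= 1 - 1
= 0

0


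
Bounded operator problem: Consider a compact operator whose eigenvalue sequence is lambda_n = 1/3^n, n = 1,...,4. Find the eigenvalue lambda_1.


The eigenvalue formula gives lambda_1 = 1/3^1
= 1/3
= 0.3333

0.3333


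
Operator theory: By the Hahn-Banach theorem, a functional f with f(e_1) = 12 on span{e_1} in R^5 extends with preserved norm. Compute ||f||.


The norm of f is given by ||f|| = sup_{||x||=1} |f(x)|.
On span{e_1}, ||e_1|| = 1, so ||f|| = |f(e_1)| / ||e_1||
= |12| / 1 = 12.0000

12.0000


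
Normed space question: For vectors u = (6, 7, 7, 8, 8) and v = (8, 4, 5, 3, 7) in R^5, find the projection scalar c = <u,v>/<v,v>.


Computing <u,v> = 6*8 + 7*4 + 7*5 + 8*3 + 8*7 = 191
Computing <v,v> = 8^2 + 4^2 + 5^2 + 3^2 + 7^2 = 163
Projection coefficient = 191/163 = 1.1718

1.1718


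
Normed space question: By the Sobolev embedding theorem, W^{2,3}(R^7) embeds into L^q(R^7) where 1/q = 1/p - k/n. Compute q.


Using the Sobolev embedding formula: 1/q = 1/p - k/n
1/q = 1/3 - 2/7 = 1/21
q = 1/(1/21) = 21

21.0000


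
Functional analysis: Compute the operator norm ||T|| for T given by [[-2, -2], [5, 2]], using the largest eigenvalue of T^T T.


A^T A = [[29, 14], [14, 8]]
trace(A^T A) = 37, det(A^T A) = 36
discriminant = 37^2 - 4*36 = 1225
Largest eigenvalue of A^T A = (trace + sqrt(disc))/2 = 36.0000
||T|| = sqrt(36.0000) = 6.0000

6.0000


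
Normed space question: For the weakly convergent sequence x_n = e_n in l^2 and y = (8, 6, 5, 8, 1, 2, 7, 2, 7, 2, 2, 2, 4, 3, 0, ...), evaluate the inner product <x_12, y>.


x_12 = e_12 is the standard basis vector with 1 in position 12.
<x_12, y> = y_12 = 2
As n -> infinity, <x_n, y> -> 0, confirming weak convergence of (x_n) to 0.

2


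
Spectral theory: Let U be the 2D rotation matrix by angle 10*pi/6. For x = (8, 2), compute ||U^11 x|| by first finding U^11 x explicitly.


U is a rotation by theta = 10*pi/6
U^11 = rotation by 11*theta = 110*pi/6 = 2*pi/6 (mod 2*pi)
cos(2*pi/6) = 0.5000, sin(2*pi/6) = 0.8660
U^11 x = (0.5000 * 8 - 0.8660 * 2, 0.8660 * 8 + 0.5000 * 2)
= (2.2679, 7.9282)
||U^11 x|| = sqrt(2.2679^2 + 7.9282^2) = sqrt(68.0000) = 8.2462

8.2462


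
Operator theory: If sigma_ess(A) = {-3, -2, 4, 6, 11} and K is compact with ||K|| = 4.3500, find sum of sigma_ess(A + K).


By Weyl's theorem, the essential spectrum is invariant under compact perturbations.
sigma_ess(A + K) = sigma_ess(A) = {-3, -2, 4, 6, 11}
Sum = -3 + -2 + 4 + 6 + 11 = 16

16


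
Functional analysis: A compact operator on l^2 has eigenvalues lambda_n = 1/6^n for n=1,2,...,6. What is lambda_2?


The eigenvalue formula gives lambda_2 = 1/6^2
= 1/36
= 0.0278

0.0278


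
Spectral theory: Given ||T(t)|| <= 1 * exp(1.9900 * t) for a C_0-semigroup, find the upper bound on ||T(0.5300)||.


||T(0.5300)|| <= 1 * exp(1.9900 * 0.5300)
= 1 * exp(1.0547)
= 1 * 2.8711
= 2.8711

2.8711


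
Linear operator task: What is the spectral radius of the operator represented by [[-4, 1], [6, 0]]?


For a 2x2 matrix, eigenvalues satisfy lambda^2 - (trace)*lambda + det = 0
trace = -4 + 0 = -4
det = -4*0 - 1*6 = -6
discriminant = (-4)^2 - 4*(-6) = 40
spectral radius = max |eigenvalue| = 5.1623

5.1623


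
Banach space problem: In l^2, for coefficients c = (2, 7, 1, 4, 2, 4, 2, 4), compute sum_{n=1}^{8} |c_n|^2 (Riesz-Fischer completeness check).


sum |c_n|^2 = 2^2 + 7^2 + 1^2 + 4^2 + 2^2 + 4^2 + 2^2 + 4^2
= 4 + 49 + 1 + 16 + 4 + 16 + 4 + 16
= 110

110


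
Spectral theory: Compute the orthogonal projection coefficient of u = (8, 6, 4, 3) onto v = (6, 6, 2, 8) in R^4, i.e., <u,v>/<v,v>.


Computing <u,v> = 8*6 + 6*6 + 4*2 + 3*8 = 116
Computing <v,v> = 6^2 + 6^2 + 2^2 + 8^2 = 140
Projection coefficient = 116/140 = 0.8286

0.8286


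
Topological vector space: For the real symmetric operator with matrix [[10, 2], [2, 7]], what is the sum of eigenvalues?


For a self-adjoint (symmetric) matrix, the eigenvalues are real.
The sum of eigenvalues equals the trace of the matrix.
trace = 10 + 7 = 17

17


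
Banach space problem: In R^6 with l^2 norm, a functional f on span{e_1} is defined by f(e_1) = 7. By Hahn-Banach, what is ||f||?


The norm of f is given by ||f|| = sup_{||x||=1} |f(x)|.
On span{e_1}, ||e_1|| = 1, so ||f|| = |f(e_1)| / ||e_1||
= |7| / 1 = 7.0000

7.0000


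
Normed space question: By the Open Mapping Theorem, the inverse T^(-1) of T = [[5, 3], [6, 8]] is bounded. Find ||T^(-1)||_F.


det(T) = 5*8 - 3*6 = 22
T^(-1) = (1/22) * [[8, -3], [-6, 5]] = [[0.3636, -0.1364], [-0.2727, 0.2273]]
||T^(-1)||_F^2 = 0.3636^2 + (-0.1364)^2 + (-0.2727)^2 + 0.2273^2 = 0.2769
||T^(-1)||_F = sqrt(0.2769) = 0.5262

0.5262


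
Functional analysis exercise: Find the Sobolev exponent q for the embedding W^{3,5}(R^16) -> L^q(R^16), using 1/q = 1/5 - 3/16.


Using the Sobolev embedding formula: 1/q = 1/p - k/n
1/q = 1/5 - 3/16 = 1/80
q = 1/(1/80) = 80

80.0000


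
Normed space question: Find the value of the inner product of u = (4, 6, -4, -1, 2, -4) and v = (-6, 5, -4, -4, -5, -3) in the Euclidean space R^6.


Computing the standard inner product <u, v> = sum u_i * v_i
= 4*-6 + 6*5 + -4*-4 + -1*-4 + 2*-5 + -4*-3
= -24 + 30 + 16 + 4 + -10 + 12
= 28

28


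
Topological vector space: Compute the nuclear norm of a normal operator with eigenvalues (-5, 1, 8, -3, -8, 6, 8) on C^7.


For a normal operator, singular values equal |eigenvalues|.
Trace norm = sum |lambda_i| = 5 + 1 + 8 + 3 + 8 + 6 + 8
= 39

39


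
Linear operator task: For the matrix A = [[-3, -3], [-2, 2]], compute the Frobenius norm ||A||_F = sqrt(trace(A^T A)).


||A||_F^2 = sum a_ij^2
= (-3)^2 + (-3)^2 + (-2)^2 + 2^2
= 9 + 9 + 4 + 4 = 26
||A||_F = sqrt(26) = 5.0990

5.0990


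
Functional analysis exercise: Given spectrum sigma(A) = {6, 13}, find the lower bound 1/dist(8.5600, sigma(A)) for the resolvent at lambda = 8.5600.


dist(8.5600, {6, 13}) = min(|8.5600 - 6|, |8.5600 - 13|)
= min(2.5600, 4.4400) = 2.5600
Resolvent bound = 1/2.5600 = 0.3906

0.3906


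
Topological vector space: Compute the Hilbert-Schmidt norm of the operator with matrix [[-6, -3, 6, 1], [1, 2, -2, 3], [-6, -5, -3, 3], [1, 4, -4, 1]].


The Hilbert-Schmidt norm is sqrt(sum of squares of all entries).
Sum of squares = (-6)^2 + (-3)^2 + 6^2 + 1^2 + 1^2 + 2^2 + (-2)^2 + 3^2 + (-6)^2 + (-5)^2 + (-3)^2 + 3^2 + 1^2 + 4^2 + (-4)^2 + 1^2
= 36 + 9 + 36 + 1 + 1 + 4 + 4 + 9 + 36 + 25 + 9 + 9 + 1 + 16 + 16 + 1 = 213
||T||_HS = sqrt(213) = 14.5945

14.5945


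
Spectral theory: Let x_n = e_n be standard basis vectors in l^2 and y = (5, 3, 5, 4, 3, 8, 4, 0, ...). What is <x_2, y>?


x_2 = e_2 is the standard basis vector with 1 in position 2.
<x_2, y> = y_2 = 3
As n -> infinity, <x_n, y> -> 0, confirming weak convergence of (x_n) to 0.

3


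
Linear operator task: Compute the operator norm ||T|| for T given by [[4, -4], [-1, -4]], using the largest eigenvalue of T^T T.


A^T A = [[17, -12], [-12, 32]]
trace(A^T A) = 49, det(A^T A) = 400
discriminant = 49^2 - 4*400 = 801
Largest eigenvalue of A^T A = (trace + sqrt(disc))/2 = 38.6510
||T|| = sqrt(38.6510) = 6.2170

6.2170


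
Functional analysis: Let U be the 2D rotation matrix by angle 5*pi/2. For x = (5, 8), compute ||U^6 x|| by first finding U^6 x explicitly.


U is a rotation by theta = 5*pi/2
U^6 = rotation by 6*theta = 30*pi/2 = 2*pi/2 (mod 2*pi)
cos(2*pi/2) = -1.0000, sin(2*pi/2) = 0.0000
U^6 x = (-1.0000 * 5 - 0.0000 * 8, 0.0000 * 5 + -1.0000 * 8)
= (-5.0000, -8.0000)
||U^6 x|| = sqrt((-5.0000)^2 + (-8.0000)^2) = sqrt(89.0000) = 9.4340

9.4340


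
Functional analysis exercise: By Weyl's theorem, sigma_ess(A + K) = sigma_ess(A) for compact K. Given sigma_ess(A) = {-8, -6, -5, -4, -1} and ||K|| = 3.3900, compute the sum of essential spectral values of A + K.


By Weyl's theorem, the essential spectrum is invariant under compact perturbations.
sigma_ess(A + K) = sigma_ess(A) = {-8, -6, -5, -4, -1}
Sum = -8 + -6 + -5 + -4 + -1 = -24

-24


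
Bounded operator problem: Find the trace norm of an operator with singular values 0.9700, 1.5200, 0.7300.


The nuclear norm is the sum of all singular values.
||T||_1 = 0.9700 + 1.5200 + 0.7300
= 3.2200

3.2200


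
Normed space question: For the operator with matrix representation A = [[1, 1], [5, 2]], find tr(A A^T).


trace(A * A^T) = sum of squares of all entries
= 1^2 + 1^2 + 5^2 + 2^2
= 1 + 1 + 25 + 4
= 31

31


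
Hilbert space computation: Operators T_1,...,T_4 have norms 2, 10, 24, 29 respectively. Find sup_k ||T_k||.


By the Uniform Boundedness Principle, the supremum of norms is finite.
sup_k ||T_k|| = max(2, 10, 24, 29) = 29

29


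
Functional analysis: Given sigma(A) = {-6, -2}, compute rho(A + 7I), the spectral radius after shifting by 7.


Spectrum of A + 7I = {1, 5}
Spectral radius = max |lambda| over the shifted spectrum
= max(1, 5) = 5

5


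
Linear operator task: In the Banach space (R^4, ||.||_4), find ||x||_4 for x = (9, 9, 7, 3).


The l^4 norm = (sum |x_i|^4)^(1/4)
Sum of 4th powers = 6561 + 6561 + 2401 + 81 = 15604
||x||_4 = (15604)^(1/4) = 11.1766

11.1766


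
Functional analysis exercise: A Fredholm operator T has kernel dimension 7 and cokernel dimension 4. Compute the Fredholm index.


The Fredholm index is defined as ind(T) = dim(ker T) - dim(coker T)
= 7 - 4
= 3

3


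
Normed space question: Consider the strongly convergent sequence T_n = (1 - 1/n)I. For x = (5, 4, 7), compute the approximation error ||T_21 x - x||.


T_21 x - x = (1 - 1/21)x - x = -x/21
||x|| = sqrt(90) = 9.4868
||T_21 x - x|| = ||x||/21 = 9.4868/21 = 0.4518

0.4518


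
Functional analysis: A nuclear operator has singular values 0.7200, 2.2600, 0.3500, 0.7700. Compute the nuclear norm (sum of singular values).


The nuclear norm is the sum of all singular values.
||T||_1 = 0.7200 + 2.2600 + 0.3500 + 0.7700
= 4.1000

4.1000


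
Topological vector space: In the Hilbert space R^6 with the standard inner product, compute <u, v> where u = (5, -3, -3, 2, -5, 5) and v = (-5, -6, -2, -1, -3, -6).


Computing the standard inner product <u, v> = sum u_i * v_i
= 5*-5 + -3*-6 + -3*-2 + 2*-1 + -5*-3 + 5*-6
= -25 + 18 + 6 + -2 + 15 + -30
= -18

-18


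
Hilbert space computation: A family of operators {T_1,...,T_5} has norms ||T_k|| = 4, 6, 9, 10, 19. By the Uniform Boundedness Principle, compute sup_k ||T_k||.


By the Uniform Boundedness Principle, the supremum of norms is finite.
sup_k ||T_k|| = max(4, 6, 9, 10, 19) = 19

19


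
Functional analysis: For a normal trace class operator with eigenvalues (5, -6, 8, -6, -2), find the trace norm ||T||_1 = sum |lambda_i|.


For a normal operator, singular values equal |eigenvalues|.
Trace norm = sum |lambda_i| = 5 + 6 + 8 + 6 + 2
= 27

27


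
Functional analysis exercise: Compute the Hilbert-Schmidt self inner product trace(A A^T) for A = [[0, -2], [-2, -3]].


trace(A * A^T) = sum of squares of all entries
= 0^2 + (-2)^2 + (-2)^2 + (-3)^2
= 0 + 4 + 4 + 9
= 17

17


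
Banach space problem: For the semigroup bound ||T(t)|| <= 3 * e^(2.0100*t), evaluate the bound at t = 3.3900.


||T(3.3900)|| <= 3 * exp(2.0100 * 3.3900)
= 3 * exp(6.8139)
= 3 * 910.4145
= 2731.2435

2731.2435


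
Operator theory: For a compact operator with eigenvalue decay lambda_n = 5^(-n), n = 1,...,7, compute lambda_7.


The eigenvalue formula gives lambda_7 = 1/5^7
= 1/78125
= 1.2800e-05

1.2800e-05


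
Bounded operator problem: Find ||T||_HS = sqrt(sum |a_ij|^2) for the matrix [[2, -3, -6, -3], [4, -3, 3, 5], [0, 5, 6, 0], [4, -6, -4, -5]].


The Hilbert-Schmidt norm is sqrt(sum of squares of all entries).
Sum of squares = 2^2 + (-3)^2 + (-6)^2 + (-3)^2 + 4^2 + (-3)^2 + 3^2 + 5^2 + 0^2 + 5^2 + 6^2 + 0^2 + 4^2 + (-6)^2 + (-4)^2 + (-5)^2
= 4 + 9 + 36 + 9 + 16 + 9 + 9 + 25 + 0 + 25 + 36 + 0 + 16 + 36 + 16 + 25 = 271
||T||_HS = sqrt(271) = 16.4621

16.4621


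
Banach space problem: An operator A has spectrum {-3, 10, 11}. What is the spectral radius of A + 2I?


Spectrum of A + 2I = {-1, 12, 13}
Spectral radius = max |lambda| over the shifted spectrum
= max(1, 12, 13) = 13

13


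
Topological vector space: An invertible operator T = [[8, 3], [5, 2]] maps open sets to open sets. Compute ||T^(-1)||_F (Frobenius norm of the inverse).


det(T) = 8*2 - 3*5 = 1
T^(-1) = (1/1) * [[2, -3], [-5, 8]] = [[2.0000, -3.0000], [-5.0000, 8.0000]]
||T^(-1)||_F^2 = 2.0000^2 + (-3.0000)^2 + (-5.0000)^2 + 8.0000^2 = 102.0000
||T^(-1)||_F = sqrt(102.0000) = 10.0995

10.0995


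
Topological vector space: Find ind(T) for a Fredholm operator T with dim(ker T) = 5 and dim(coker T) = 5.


The Fredholm index is defined as ind(T) = dim(ker T) - dim(coker T)
= 5 - 5
= 0

0


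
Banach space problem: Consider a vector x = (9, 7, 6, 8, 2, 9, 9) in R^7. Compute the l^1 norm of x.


The l^1 norm equals the sum of absolute values of all components.
||x||_1 = 9 + 7 + 6 + 8 + 2 + 9 + 9
= 50

50.0000


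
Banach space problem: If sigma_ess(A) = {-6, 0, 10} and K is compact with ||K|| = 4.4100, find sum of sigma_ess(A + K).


By Weyl's theorem, the essential spectrum is invariant under compact perturbations.
sigma_ess(A + K) = sigma_ess(A) = {-6, 0, 10}
Sum = -6 + 0 + 10 = 4

4


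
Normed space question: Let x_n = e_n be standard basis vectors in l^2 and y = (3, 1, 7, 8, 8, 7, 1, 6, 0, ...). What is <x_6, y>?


x_6 = e_6 is the standard basis vector with 1 in position 6.
<x_6, y> = y_6 = 7
As n -> infinity, <x_n, y> -> 0, confirming weak convergence of (x_n) to 0.

7


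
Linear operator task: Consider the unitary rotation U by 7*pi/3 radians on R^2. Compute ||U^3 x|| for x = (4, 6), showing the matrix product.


U is a rotation by theta = 7*pi/3
U^3 = rotation by 3*theta = 21*pi/3 = 3*pi/3 (mod 2*pi)
cos(3*pi/3) = -1.0000, sin(3*pi/3) = 0.0000
U^3 x = (-1.0000 * 4 - 0.0000 * 6, 0.0000 * 4 + -1.0000 * 6)
= (-4.0000, -6.0000)
||U^3 x|| = sqrt((-4.0000)^2 + (-6.0000)^2) = sqrt(52.0000) = 7.2111

7.2111


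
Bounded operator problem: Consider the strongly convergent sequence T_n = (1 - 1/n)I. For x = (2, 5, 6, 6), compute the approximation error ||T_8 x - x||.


T_8 x - x = (1 - 1/8)x - x = -x/8
||x|| = sqrt(101) = 10.0499
||T_8 x - x|| = ||x||/8 = 10.0499/8 = 1.2562

1.2562


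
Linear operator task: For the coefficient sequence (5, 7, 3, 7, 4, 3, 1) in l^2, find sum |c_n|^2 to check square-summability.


sum |c_n|^2 = 5^2 + 7^2 + 3^2 + 7^2 + 4^2 + 3^2 + 1^2
= 25 + 49 + 9 + 49 + 16 + 9 + 1
= 158

158


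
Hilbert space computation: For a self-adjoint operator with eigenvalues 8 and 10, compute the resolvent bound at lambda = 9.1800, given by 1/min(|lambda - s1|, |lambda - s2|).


dist(9.1800, {8, 10}) = min(|9.1800 - 8|, |9.1800 - 10|)
= min(1.1800, 0.8200) = 0.8200
Resolvent bound = 1/0.8200 = 1.2195

1.2195


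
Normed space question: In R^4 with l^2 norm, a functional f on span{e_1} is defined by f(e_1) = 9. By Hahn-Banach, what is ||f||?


The norm of f is given by ||f|| = sup_{||x||=1} |f(x)|.
On span{e_1}, ||e_1|| = 1, so ||f|| = |f(e_1)| / ||e_1||
= |9| / 1 = 9.0000

9.0000


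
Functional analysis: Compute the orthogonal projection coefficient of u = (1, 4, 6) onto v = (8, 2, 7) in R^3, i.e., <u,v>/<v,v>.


Computing <u,v> = 1*8 + 4*2 + 6*7 = 58
Computing <v,v> = 8^2 + 2^2 + 7^2 = 117
Projection coefficient = 58/117 = 0.4957

0.4957


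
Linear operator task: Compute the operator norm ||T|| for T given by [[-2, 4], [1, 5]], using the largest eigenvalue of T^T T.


A^T A = [[5, -3], [-3, 41]]
trace(A^T A) = 46, det(A^T A) = 196
discriminant = 46^2 - 4*196 = 1332
Largest eigenvalue of A^T A = (trace + sqrt(disc))/2 = 41.2483
||T|| = sqrt(41.2483) = 6.4225

6.4225


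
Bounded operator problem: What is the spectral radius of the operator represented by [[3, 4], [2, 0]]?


For a 2x2 matrix, eigenvalues satisfy lambda^2 - (trace)*lambda + det = 0
trace = 3 + 0 = 3
det = 3*0 - 4*2 = -8
discriminant = 3^2 - 4*(-8) = 41
spectral radius = max |eigenvalue| = 4.7016

4.7016


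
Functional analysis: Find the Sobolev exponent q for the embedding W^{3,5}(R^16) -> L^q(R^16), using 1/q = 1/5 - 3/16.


Using the Sobolev embedding formula: 1/q = 1/p - k/n
1/q = 1/5 - 3/16 = 1/80
q = 1/(1/80) = 80

80.0000


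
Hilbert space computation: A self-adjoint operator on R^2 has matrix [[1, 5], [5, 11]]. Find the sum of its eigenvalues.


For a self-adjoint (symmetric) matrix, the eigenvalues are real.
The sum of eigenvalues equals the trace of the matrix.
trace = 1 + 11 = 12

12


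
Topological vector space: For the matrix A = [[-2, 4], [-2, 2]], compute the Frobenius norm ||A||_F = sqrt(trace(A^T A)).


||A||_F^2 = sum a_ij^2
= (-2)^2 + 4^2 + (-2)^2 + 2^2
= 4 + 16 + 4 + 4 = 28
||A||_F = sqrt(28) = 5.2915

5.2915


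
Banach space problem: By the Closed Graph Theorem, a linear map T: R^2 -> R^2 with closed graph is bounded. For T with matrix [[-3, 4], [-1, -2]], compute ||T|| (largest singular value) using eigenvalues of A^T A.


A^T A = [[10, -10], [-10, 20]]
trace(A^T A) = 30, det(A^T A) = 100
discriminant = 30^2 - 4*100 = 500
Largest eigenvalue of A^T A = (trace + sqrt(disc))/2 = 26.1803
||T|| = sqrt(26.1803) = 5.1167

5.1167


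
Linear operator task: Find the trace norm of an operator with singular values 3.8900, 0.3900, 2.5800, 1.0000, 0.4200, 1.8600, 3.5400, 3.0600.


The nuclear norm is the sum of all singular values.
||T||_1 = 3.8900 + 0.3900 + 2.5800 + 1.0000 + 0.4200 + 1.8600 + 3.5400 + 3.0600
= 16.7400

16.7400


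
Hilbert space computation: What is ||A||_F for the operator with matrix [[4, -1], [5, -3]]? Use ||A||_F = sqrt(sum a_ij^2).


||A||_F^2 = sum a_ij^2
= 4^2 + (-1)^2 + 5^2 + (-3)^2
= 16 + 1 + 25 + 9 = 51
||A||_F = sqrt(51) = 7.1414

7.1414


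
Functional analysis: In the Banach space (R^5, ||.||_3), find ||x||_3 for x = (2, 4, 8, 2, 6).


The l^3 norm = (sum |x_i|^3)^(1/3)
Sum of 3th powers = 8 + 64 + 512 + 8 + 216 = 808
||x||_3 = (808)^(1/3) = 9.3140

9.3140


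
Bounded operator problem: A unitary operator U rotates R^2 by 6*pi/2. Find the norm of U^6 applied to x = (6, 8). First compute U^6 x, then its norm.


U is a rotation by theta = 6*pi/2
U^6 = rotation by 6*theta = 36*pi/2 = 0*pi/2 (mod 2*pi)
cos(0*pi/2) = 1.0000, sin(0*pi/2) = 0.0000
U^6 x = (1.0000 * 6 - 0.0000 * 8, 0.0000 * 6 + 1.0000 * 8)
= (6.0000, 8.0000)
||U^6 x|| = sqrt(6.0000^2 + 8.0000^2) = sqrt(100.0000) = 10.0000

10.0000


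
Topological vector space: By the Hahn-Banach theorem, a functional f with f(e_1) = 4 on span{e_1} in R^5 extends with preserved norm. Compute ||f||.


The norm of f is given by ||f|| = sup_{||x||=1} |f(x)|.
On span{e_1}, ||e_1|| = 1, so ||f|| = |f(e_1)| / ||e_1||
= |4| / 1 = 4.0000

4.0000


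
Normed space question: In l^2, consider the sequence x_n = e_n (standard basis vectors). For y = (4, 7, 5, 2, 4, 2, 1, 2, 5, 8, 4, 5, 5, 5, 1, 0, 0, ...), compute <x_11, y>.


x_11 = e_11 is the standard basis vector with 1 in position 11.
<x_11, y> = y_11 = 4
As n -> infinity, <x_n, y> -> 0, confirming weak convergence of (x_n) to 0.

4


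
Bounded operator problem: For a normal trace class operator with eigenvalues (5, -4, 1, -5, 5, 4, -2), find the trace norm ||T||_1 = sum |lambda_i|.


For a normal operator, singular values equal |eigenvalues|.
Trace norm = sum |lambda_i| = 5 + 4 + 1 + 5 + 5 + 4 + 2
= 26

26


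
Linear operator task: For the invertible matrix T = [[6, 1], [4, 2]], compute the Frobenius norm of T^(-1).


det(T) = 6*2 - 1*4 = 8
T^(-1) = (1/8) * [[2, -1], [-4, 6]] = [[0.2500, -0.1250], [-0.5000, 0.7500]]
||T^(-1)||_F^2 = 0.2500^2 + (-0.1250)^2 + (-0.5000)^2 + 0.7500^2 = 0.8906
||T^(-1)||_F = sqrt(0.8906) = 0.9437

0.9437


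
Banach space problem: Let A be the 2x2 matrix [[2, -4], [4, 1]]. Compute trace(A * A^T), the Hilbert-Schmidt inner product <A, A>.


trace(A * A^T) = sum of squares of all entries
= 2^2 + (-4)^2 + 4^2 + 1^2
= 4 + 16 + 16 + 1
= 37

37


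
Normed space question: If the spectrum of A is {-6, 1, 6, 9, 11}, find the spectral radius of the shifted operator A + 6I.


Spectrum of A + 6I = {0, 7, 12, 15, 17}
Spectral radius = max |lambda| over the shifted spectrum
= max(0, 7, 12, 15, 17) = 17

17


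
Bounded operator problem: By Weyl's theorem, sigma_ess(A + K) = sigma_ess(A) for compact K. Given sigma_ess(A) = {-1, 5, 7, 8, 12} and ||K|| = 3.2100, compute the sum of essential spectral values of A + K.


By Weyl's theorem, the essential spectrum is invariant under compact perturbations.
sigma_ess(A + K) = sigma_ess(A) = {-1, 5, 7, 8, 12}
Sum = -1 + 5 + 7 + 8 + 12 = 31

31


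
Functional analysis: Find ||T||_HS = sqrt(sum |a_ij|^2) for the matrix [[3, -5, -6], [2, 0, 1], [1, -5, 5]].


The Hilbert-Schmidt norm is sqrt(sum of squares of all entries).
Sum of squares = 3^2 + (-5)^2 + (-6)^2 + 2^2 + 0^2 + 1^2 + 1^2 + (-5)^2 + 5^2
= 9 + 25 + 36 + 4 + 0 + 1 + 1 + 25 + 25 = 126
||T||_HS = sqrt(126) = 11.2250

11.2250


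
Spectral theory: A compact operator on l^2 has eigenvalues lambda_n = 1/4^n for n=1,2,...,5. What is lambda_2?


The eigenvalue formula gives lambda_2 = 1/4^2
= 1/16
= 0.0625

0.0625


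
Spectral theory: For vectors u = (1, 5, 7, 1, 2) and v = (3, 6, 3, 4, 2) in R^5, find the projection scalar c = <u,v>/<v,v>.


Computing <u,v> = 1*3 + 5*6 + 7*3 + 1*4 + 2*2 = 62
Computing <v,v> = 3^2 + 6^2 + 3^2 + 4^2 + 2^2 = 74
Projection coefficient = 62/74 = 0.8378

0.8378


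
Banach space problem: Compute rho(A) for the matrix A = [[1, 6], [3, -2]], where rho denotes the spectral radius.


For a 2x2 matrix, eigenvalues satisfy lambda^2 - (trace)*lambda + det = 0
trace = 1 + -2 = -1
det = 1*-2 - 6*3 = -20
discriminant = (-1)^2 - 4*(-20) = 81
spectral radius = max |eigenvalue| = 5.0000

5.0000


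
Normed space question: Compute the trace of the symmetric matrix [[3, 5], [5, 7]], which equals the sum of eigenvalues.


For a self-adjoint (symmetric) matrix, the eigenvalues are real.
The sum of eigenvalues equals the trace of the matrix.
trace = 3 + 7 = 10

10


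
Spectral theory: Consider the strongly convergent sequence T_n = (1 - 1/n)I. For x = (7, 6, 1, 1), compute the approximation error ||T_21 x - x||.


T_21 x - x = (1 - 1/21)x - x = -x/21
||x|| = sqrt(87) = 9.3274
||T_21 x - x|| = ||x||/21 = 9.3274/21 = 0.4442

0.4442


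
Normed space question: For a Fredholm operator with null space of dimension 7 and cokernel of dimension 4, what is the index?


The Fredholm index is defined as ind(T) = dim(ker T) - dim(coker T)
= 7 - 4
= 3

3


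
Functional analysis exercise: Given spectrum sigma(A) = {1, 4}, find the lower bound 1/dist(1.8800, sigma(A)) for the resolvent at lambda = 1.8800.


dist(1.8800, {1, 4}) = min(|1.8800 - 1|, |1.8800 - 4|)
= min(0.8800, 2.1200) = 0.8800
Resolvent bound = 1/0.8800 = 1.1364

1.1364


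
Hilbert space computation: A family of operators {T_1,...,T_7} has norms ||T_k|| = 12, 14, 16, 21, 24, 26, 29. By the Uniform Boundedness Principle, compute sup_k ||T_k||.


By the Uniform Boundedness Principle, the supremum of norms is finite.
sup_k ||T_k|| = max(12, 14, 16, 21, 24, 26, 29) = 29

29


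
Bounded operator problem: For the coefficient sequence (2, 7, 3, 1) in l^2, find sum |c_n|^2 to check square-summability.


sum |c_n|^2 = 2^2 + 7^2 + 3^2 + 1^2
= 4 + 49 + 9 + 1
= 63

63


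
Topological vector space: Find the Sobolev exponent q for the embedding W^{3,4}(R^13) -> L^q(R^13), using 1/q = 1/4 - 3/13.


Using the Sobolev embedding formula: 1/q = 1/p - k/n
1/q = 1/4 - 3/13 = 1/52
q = 1/(1/52) = 52

52.0000


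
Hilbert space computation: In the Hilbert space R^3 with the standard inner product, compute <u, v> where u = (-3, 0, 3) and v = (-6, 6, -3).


Computing the standard inner product <u, v> = sum u_i * v_i
= -3*-6 + 0*6 + 3*-3
= 18 + 0 + -9
= 9

9


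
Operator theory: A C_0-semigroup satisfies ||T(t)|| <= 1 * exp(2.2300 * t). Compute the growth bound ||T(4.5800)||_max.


||T(4.5800)|| <= 1 * exp(2.2300 * 4.5800)
= 1 * exp(10.2134)
= 1 * 27266.1150
= 27266.1150

27266.1150


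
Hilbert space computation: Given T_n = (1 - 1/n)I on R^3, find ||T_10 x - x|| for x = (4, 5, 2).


T_10 x - x = (1 - 1/10)x - x = -x/10
||x|| = sqrt(45) = 6.7082
||T_10 x - x|| = ||x||/10 = 6.7082/10 = 0.6708

0.6708


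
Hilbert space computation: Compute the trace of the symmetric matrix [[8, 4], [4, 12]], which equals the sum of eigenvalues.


For a self-adjoint (symmetric) matrix, the eigenvalues are real.
The sum of eigenvalues equals the trace of the matrix.
trace = 8 + 12 = 20

20


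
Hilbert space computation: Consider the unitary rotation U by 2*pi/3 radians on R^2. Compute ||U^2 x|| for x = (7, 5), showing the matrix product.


U is a rotation by theta = 2*pi/3
U^2 = rotation by 2*theta = 4*pi/3
cos(4*pi/3) = -0.5000, sin(4*pi/3) = -0.8660
U^2 x = (-0.5000 * 7 - -0.8660 * 5, -0.8660 * 7 + -0.5000 * 5)
= (0.8301, -8.5622)
||U^2 x|| = sqrt(0.8301^2 + (-8.5622)^2) = sqrt(74.0000) = 8.6023

8.6023


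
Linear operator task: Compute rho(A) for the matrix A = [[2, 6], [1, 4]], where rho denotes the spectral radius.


For a 2x2 matrix, eigenvalues satisfy lambda^2 - (trace)*lambda + det = 0
trace = 2 + 4 = 6
det = 2*4 - 6*1 = 2
discriminant = 6^2 - 4*(2) = 28
spectral radius = max |eigenvalue| = 5.6458

5.6458


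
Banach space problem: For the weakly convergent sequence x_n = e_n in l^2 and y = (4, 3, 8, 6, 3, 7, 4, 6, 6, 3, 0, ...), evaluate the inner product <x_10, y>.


x_10 = e_10 is the standard basis vector with 1 in position 10.
<x_10, y> = y_10 = 3
As n -> infinity, <x_n, y> -> 0, confirming weak convergence of (x_n) to 0.

3


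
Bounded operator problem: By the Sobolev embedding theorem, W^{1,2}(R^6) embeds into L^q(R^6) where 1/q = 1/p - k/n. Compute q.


Using the Sobolev embedding formula: 1/q = 1/p - k/n
1/q = 1/2 - 1/6 = 1/3
q = 1/(1/3) = 3

3.0000
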